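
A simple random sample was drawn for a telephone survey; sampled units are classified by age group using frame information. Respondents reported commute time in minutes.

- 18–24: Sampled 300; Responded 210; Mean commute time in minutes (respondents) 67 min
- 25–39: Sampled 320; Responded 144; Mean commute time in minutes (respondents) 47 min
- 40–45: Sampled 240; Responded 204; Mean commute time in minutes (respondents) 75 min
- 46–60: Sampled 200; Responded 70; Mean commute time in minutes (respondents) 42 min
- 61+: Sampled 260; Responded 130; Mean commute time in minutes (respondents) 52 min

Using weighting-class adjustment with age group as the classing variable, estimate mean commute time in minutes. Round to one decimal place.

56.9

Response rates by class: 18–24 210/300 = 70%, 25–39 144/320 = 45%, 40–45 204/240 = 85%, 46–60 70/200 = 35%, 61+ 130/260 = 50%.
With weight = n_sampled/n_responded per class, the weighted class total is n_sampled:
  18–24: 300 × 67 = 20,100
  25–39: 320 × 47 = 15,040
  40–45: 240 × 75 = 18,000
  46–60: 200 × 42 = 8400
  61+: 260 × 52 = 13,520
Adjusted estimate = 75,060 / 1,320 = 56.8636 → 56.9.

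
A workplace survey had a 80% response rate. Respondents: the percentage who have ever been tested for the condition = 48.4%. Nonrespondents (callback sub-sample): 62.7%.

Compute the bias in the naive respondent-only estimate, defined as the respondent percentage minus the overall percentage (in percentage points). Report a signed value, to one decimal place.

-2.9 percentage points

Nonresponse fraction = 1 − 0.8 = 0.2.
Bias = (nonresponse fraction) × (respondent percentage − nonrespondent percentage)
     = 0.2 × (48.4 − 62.7) = 0.2 × -14.3 = -2.86.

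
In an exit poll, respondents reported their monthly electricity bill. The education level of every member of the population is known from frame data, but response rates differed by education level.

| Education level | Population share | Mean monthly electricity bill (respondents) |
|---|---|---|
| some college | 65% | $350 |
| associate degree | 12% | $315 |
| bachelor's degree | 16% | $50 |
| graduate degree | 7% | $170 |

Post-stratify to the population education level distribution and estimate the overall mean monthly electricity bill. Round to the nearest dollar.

$285

Weight each group's respondent value by its population share:
  some college: 0.65 × 350 = 227.5
  associate degree: 0.12 × 315 = 37.8
  bachelor's degree: 0.16 × 50 = 8
  graduate degree: 0.07 × 170 = 11.9
Post-stratified estimate = 285.2 → $285.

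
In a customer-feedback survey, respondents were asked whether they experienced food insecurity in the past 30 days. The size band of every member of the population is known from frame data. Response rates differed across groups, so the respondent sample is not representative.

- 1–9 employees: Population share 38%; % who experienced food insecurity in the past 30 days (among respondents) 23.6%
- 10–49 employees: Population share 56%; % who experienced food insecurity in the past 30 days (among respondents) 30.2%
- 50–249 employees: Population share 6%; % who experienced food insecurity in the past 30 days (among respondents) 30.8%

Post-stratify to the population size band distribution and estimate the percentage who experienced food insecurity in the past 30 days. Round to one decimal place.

Each cell contributes population-share × respondent value:
  1–9 employees: 0.38 × 23.6 = 8.968
  10–49 employees: 0.56 × 30.2 = 16.912
  50–249 employees: 0.06 × 30.8 = 1.848
Post-stratified estimate = 27.728 → 27.7%.

27.7%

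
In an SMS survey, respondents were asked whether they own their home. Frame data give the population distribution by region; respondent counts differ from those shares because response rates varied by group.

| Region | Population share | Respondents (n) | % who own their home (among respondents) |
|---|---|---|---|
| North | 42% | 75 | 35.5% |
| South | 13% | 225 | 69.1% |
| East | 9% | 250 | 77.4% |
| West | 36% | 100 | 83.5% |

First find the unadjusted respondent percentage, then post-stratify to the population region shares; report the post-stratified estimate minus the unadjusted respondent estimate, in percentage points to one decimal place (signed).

-9.7 percentage points

Without adjustment, the pooled respondent share is:
  (75/650)×35.5 + (225/650)×69.1 + (250/650)×77.4 + (100/650)×83.5 = 70.6308%
Post-stratified estimate weights by population shares:
  0.42×35.5 + 0.13×69.1 + 0.09×77.4 + 0.36×83.5 = 60.919%
Difference = 60.919 − 70.6308 = -9.7118 pp.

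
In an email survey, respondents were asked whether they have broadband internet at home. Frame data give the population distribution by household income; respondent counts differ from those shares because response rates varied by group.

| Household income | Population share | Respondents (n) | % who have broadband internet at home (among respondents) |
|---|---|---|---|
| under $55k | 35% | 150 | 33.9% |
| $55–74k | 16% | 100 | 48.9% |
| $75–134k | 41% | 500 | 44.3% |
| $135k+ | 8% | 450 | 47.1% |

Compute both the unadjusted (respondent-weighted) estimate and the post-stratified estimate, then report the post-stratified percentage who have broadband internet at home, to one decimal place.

41.6%

Without adjustment, the pooled respondent share is:
  (150/1200)×33.9 + (100/1200)×48.9 + (500/1200)×44.3 + (450/1200)×47.1 = 44.4333%
Post-stratifying to population shares instead:
  0.35×33.9 + 0.16×48.9 + 0.41×44.3 + 0.08×47.1 = 41.62%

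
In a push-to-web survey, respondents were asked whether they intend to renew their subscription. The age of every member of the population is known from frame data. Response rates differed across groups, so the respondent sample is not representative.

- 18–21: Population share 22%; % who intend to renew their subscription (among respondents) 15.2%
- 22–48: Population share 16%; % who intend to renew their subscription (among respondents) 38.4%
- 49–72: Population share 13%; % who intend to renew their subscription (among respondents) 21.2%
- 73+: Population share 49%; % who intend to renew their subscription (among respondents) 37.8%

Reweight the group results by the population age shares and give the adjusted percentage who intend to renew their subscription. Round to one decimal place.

Each cell contributes population-share × respondent value:
  18–21: 0.22 × 15.2 = 3.344
  22–48: 0.16 × 38.4 = 6.144
  49–72: 0.13 × 21.2 = 2.756
  73+: 0.49 × 37.8 = 18.522
Post-stratified estimate = 30.766 → 30.8%.

30.8%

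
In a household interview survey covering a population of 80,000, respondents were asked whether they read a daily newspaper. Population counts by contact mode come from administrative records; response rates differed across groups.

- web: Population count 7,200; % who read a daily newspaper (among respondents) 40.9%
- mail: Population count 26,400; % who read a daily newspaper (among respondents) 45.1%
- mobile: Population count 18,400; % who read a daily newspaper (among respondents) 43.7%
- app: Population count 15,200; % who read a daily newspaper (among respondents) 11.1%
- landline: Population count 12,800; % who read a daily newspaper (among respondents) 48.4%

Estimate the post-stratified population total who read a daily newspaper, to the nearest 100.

30,800

Each cell contributes its population count × the respondent rate:
  web: 7,200 × 40.9% = 2944.8
  mail: 26,400 × 45.1% = 11906.4
  mobile: 18,400 × 43.7% = 8040.8
  app: 15,200 × 11.1% = 1687.2
  landline: 12,800 × 48.4% = 6195.2
Estimated total = 30774.4 → 30,800.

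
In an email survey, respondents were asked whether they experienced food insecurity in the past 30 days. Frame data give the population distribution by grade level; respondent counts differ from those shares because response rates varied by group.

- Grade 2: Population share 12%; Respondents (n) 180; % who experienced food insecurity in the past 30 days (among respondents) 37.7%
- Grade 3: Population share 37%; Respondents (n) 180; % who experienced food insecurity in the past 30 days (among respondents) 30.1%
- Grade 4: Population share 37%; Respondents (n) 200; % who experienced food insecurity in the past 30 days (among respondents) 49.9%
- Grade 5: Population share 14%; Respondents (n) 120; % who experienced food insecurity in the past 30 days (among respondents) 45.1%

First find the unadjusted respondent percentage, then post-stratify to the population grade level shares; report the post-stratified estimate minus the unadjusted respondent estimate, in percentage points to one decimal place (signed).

Unadjusted (pooled respondent) estimate weights by respondent counts:
  (180/680)×37.7 + (180/680)×30.1 + (200/680)×49.9 + (120/680)×45.1 = 40.5824%
Reweighting by population grade level shares:
  0.12×37.7 + 0.37×30.1 + 0.37×49.9 + 0.14×45.1 = 40.438%
Difference = 40.438 − 40.5824 = -0.1444 pp.

-0.1 percentage points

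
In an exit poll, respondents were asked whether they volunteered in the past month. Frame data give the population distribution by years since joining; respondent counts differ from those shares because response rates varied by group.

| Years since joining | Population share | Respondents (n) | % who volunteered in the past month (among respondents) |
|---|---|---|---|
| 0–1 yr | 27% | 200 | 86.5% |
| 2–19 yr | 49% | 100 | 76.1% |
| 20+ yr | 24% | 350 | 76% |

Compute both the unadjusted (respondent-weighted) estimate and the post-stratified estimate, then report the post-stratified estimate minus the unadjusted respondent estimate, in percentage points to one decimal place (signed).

-0.4 percentage points

Unadjusted (pooled respondent) estimate weights by respondent counts:
  (200/650)×86.5 + (100/650)×76.1 + (350/650)×76 = 79.2462%
Reweighting by population years since joining shares:
  0.27×86.5 + 0.49×76.1 + 0.24×76 = 78.884%
Difference = 78.884 − 79.2462 = -0.3622 pp.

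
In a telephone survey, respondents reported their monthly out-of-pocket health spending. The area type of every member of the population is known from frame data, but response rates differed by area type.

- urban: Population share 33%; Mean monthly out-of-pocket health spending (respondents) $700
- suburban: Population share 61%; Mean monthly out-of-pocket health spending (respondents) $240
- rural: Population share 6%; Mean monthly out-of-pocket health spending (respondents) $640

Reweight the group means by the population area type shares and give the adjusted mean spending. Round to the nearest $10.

$420

Reweight to the known area type distribution:
  urban: 0.33 × 700 = 231
  suburban: 0.61 × 240 = 146.4
  rural: 0.06 × 640 = 38.4
Post-stratified estimate = 415.8 → $420.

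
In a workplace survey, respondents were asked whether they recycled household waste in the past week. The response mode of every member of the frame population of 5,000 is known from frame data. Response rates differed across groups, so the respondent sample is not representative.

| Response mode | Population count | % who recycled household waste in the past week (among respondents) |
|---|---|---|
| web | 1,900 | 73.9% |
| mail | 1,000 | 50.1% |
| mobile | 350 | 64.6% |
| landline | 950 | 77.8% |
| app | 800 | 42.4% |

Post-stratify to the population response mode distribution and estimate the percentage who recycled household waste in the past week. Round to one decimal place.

64.2%

Reweight to the known response mode distribution:
  web: (1,900/5,000) × 73.9 = 28.082
  mail: (1,000/5,000) × 50.1 = 10.02
  mobile: (350/5,000) × 64.6 = 4.522
  landline: (950/5,000) × 77.8 = 14.782
  app: (800/5,000) × 42.4 = 6.784
Post-stratified estimate = 64.19 → 64.2%.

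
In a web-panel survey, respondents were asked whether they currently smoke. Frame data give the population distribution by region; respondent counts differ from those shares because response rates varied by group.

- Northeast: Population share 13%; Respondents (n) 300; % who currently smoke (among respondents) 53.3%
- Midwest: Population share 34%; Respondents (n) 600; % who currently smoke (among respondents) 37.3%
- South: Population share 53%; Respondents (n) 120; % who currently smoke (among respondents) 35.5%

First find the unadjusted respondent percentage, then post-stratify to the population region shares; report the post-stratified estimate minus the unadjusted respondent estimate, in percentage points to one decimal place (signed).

-3.4 percentage points

Unadjusted (pooled respondent) estimate weights by respondent counts:
  (300/1020)×53.3 + (600/1020)×37.3 + (120/1020)×35.5 = 41.7941%
Post-stratified estimate weights by population shares:
  0.13×53.3 + 0.34×37.3 + 0.53×35.5 = 38.426%
Difference = 38.426 − 41.7941 = -3.3681 pp.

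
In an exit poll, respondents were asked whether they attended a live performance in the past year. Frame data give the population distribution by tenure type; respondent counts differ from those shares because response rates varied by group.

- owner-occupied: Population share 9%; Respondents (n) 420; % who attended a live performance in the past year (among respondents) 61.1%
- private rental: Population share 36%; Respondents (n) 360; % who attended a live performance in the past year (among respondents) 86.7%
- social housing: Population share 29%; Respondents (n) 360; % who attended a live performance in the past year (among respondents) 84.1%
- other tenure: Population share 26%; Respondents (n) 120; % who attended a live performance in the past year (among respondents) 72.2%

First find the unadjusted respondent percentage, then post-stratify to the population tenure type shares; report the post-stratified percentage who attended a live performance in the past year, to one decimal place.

79.9%

Naive respondent-only estimate (weights = respondent counts):
  (420/1260)×61.1 + (360/1260)×86.7 + (360/1260)×84.1 + (120/1260)×72.2 = 76.0429%
Post-stratified estimate weights by population shares:
  0.09×61.1 + 0.36×86.7 + 0.29×84.1 + 0.26×72.2 = 79.872%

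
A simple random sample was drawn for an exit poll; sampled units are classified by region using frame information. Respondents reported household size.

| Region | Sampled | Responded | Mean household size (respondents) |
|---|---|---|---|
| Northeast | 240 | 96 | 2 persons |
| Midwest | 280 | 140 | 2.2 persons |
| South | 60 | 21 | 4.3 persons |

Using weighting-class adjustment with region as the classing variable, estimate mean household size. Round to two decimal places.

2.33

Response rates by class: Northeast 96/240 = 40%, Midwest 140/280 = 50%, South 21/60 = 35%.
Weighting each respondent by the inverse class response rate inflates each class back to its sampled size, so the class weight is n_sampled:
  Northeast: 240 × 2 = 480
  Midwest: 280 × 2.2 = 616
  South: 60 × 4.3 = 258
Adjusted estimate = 1354 / 580 = 2.33448 → 2.33.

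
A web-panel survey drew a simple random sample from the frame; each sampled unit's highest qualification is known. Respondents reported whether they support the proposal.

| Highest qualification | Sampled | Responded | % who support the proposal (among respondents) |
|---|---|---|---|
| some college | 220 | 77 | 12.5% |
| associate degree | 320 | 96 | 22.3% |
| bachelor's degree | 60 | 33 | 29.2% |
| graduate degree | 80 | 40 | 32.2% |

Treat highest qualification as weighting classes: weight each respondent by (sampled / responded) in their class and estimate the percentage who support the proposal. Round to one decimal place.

Class response rates: some college 77/220 = 35%, associate degree 96/320 = 30%, bachelor's degree 33/60 = 55%, graduate degree 40/80 = 50%.
Weighting each respondent by the inverse class response rate inflates each class back to its sampled size, so the class weight is n_sampled:
  some college: 220 × 12.5 = 2750
  associate degree: 320 × 22.3 = 7136
  bachelor's degree: 60 × 29.2 = 1752
  graduate degree: 80 × 32.2 = 2576
Adjusted estimate = 14,214 / 680 = 20.9029 → 20.9%.

20.9%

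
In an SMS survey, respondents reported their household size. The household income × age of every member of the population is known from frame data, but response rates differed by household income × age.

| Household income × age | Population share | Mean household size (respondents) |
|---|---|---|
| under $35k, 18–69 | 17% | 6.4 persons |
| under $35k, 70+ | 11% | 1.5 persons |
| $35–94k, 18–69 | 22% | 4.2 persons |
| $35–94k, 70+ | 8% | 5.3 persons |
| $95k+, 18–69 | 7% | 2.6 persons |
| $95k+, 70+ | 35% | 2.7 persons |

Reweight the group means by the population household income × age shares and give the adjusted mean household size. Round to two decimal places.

3.73

Post-stratification weights by population share, not respondent share:
  under $35k, 18–69: 0.17 × 6.4 = 1.088
  under $35k, 70+: 0.11 × 1.5 = 0.165
  $35–94k, 18–69: 0.22 × 4.2 = 0.924
  $35–94k, 70+: 0.08 × 5.3 = 0.424
  $95k+, 18–69: 0.07 × 2.6 = 0.182
  $95k+, 70+: 0.35 × 2.7 = 0.945
Post-stratified estimate = 3.728 → 3.73.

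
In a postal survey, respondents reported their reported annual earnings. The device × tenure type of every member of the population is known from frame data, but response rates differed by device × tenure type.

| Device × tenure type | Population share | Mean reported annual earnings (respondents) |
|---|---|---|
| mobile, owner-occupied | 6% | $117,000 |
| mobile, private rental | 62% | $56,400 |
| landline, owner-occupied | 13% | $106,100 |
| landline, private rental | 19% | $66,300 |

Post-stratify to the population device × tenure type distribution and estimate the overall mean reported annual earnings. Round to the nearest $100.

$68,400

Weight each group's respondent value by its population share:
  mobile, owner-occupied: 0.06 × 117,000 = 7020
  mobile, private rental: 0.62 × 56,400 = 34,968
  landline, owner-occupied: 0.13 × 106,100 = 13,793
  landline, private rental: 0.19 × 66,300 = 12,597
Post-stratified estimate = 68,378 → $68,400.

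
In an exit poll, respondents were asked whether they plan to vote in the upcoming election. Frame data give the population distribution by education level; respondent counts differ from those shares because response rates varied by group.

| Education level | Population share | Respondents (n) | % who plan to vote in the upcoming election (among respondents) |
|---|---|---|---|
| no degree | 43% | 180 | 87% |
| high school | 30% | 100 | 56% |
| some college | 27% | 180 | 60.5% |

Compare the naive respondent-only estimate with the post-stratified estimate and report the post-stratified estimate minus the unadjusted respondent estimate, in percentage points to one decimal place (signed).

+0.7 percentage points

Naive respondent-only estimate (weights = respondent counts):
  (180/460)×87 + (100/460)×56 + (180/460)×60.5 = 69.8913%
Post-stratified estimate weights by population shares:
  0.43×87 + 0.3×56 + 0.27×60.5 = 70.545%
Difference = 70.545 − 69.8913 = 0.6537 pp.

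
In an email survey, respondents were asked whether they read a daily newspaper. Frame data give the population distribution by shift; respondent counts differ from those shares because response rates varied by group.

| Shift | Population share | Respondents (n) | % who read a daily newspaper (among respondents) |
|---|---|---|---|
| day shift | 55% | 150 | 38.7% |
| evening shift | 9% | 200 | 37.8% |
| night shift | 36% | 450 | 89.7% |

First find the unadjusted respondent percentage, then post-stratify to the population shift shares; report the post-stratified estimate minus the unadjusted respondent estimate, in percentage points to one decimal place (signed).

-10.2 percentage points

Naive respondent-only estimate (weights = respondent counts):
  (150/800)×38.7 + (200/800)×37.8 + (450/800)×89.7 = 67.1625%
Reweighting by population shift shares:
  0.55×38.7 + 0.09×37.8 + 0.36×89.7 = 56.979%
Difference = 56.979 − 67.1625 = -10.1835 pp.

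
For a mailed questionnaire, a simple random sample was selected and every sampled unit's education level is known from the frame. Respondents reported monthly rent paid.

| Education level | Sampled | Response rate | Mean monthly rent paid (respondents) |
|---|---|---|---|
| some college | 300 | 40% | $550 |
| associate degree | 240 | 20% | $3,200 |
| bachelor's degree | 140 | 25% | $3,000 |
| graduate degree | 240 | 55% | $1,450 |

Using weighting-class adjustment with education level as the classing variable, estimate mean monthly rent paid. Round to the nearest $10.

Weighting each respondent by the inverse class response rate inflates each class back to its sampled size, so the class weight is n_sampled:
  some college: 300 × 550 = 165,000
  associate degree: 240 × 3200 = 768,000
  bachelor's degree: 140 × 3000 = 420,000
  graduate degree: 240 × 1450 = 348,000
Adjusted estimate = 1,701,000 / 920 = 1848.91 → $1,850.

$1,850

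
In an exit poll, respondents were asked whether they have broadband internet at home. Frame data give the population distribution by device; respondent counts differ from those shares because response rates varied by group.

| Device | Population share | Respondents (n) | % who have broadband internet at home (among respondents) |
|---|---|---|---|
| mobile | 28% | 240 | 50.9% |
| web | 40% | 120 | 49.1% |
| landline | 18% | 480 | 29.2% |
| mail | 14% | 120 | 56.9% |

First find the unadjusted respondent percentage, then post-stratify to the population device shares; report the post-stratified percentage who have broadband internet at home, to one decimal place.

Without adjustment, the pooled respondent share is:
  (240/960)×50.9 + (120/960)×49.1 + (480/960)×29.2 + (120/960)×56.9 = 40.575%
Post-stratifying to population shares instead:
  0.28×50.9 + 0.4×49.1 + 0.18×29.2 + 0.14×56.9 = 47.114%

47.1%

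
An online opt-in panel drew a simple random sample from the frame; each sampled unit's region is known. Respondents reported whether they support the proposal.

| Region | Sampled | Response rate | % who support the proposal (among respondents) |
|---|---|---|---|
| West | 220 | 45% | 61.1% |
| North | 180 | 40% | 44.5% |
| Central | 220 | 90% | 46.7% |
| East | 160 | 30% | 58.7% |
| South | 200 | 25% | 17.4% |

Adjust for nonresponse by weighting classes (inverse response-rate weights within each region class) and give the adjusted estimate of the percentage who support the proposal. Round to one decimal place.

45.5%

Weighting each respondent by the inverse class response rate inflates each class back to its sampled size, so the class weight is n_sampled:
  West: 220 × 61.1 = 13,442
  North: 180 × 44.5 = 8010
  Central: 220 × 46.7 = 10,274
  East: 160 × 58.7 = 9392
  South: 200 × 17.4 = 3480
Adjusted estimate = 44,598 / 980 = 45.5082 → 45.5%.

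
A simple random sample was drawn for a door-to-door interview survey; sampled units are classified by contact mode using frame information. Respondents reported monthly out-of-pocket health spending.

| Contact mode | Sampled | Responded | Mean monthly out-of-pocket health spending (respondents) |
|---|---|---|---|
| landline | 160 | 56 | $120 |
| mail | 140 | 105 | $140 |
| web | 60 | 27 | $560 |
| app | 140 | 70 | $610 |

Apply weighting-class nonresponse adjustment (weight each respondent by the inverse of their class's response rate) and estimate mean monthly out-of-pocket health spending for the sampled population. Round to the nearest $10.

$320

Response rates by class: landline 56/160 = 35%, mail 105/140 = 75%, web 27/60 = 45%, app 70/140 = 50%.
Inverse-response-rate weighting restores each class to its sampled count, so class totals weight by n_sampled:
  landline: 160 × 120 = 19,200
  mail: 140 × 140 = 19,600
  web: 60 × 560 = 33,600
  app: 140 × 610 = 85,400
Adjusted estimate = 157,800 / 500 = 315.6 → $320.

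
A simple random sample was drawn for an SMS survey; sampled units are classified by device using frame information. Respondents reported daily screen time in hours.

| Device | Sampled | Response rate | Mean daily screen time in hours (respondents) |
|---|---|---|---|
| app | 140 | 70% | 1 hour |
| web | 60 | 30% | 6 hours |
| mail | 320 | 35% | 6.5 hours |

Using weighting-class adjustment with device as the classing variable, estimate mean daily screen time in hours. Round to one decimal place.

Weighting each respondent by the inverse class response rate inflates each class back to its sampled size, so the class weight is n_sampled:
  app: 140 × 1 = 140
  web: 60 × 6 = 360
  mail: 320 × 6.5 = 2080
Adjusted estimate = 2580 / 520 = 4.96154 → 5.0.

5.0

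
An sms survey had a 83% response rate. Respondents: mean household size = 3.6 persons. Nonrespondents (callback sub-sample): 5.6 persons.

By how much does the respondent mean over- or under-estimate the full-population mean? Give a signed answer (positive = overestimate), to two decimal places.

Nonresponse fraction = 1 − 0.83 = 0.17.
Bias = (nonresponse fraction) × (respondent mean − nonrespondent mean)
     = 0.17 × (3.6 − 5.6) = 0.17 × -2 = -0.34.

-0.34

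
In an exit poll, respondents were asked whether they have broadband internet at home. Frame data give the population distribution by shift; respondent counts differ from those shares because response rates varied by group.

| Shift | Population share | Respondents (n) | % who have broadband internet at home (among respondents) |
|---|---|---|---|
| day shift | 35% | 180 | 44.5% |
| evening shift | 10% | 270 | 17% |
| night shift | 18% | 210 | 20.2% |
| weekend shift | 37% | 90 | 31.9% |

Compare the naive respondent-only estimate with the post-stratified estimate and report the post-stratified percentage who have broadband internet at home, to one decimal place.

Naive respondent-only estimate (weights = respondent counts):
  (180/750)×44.5 + (270/750)×17 + (210/750)×20.2 + (90/750)×31.9 = 26.284%
Reweighting by population shift shares:
  0.35×44.5 + 0.1×17 + 0.18×20.2 + 0.37×31.9 = 32.714%

32.7%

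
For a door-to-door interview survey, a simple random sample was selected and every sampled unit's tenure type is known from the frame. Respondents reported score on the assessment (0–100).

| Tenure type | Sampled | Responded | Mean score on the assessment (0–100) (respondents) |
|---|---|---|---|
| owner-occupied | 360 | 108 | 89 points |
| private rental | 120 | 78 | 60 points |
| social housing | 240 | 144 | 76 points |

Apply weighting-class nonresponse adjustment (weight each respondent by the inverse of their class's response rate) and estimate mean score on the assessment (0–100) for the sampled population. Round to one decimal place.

79.8

Response rates by class: owner-occupied 108/360 = 30%, private rental 78/120 = 65%, social housing 144/240 = 60%.
Inverse-response-rate weighting restores each class to its sampled count, so class totals weight by n_sampled:
  owner-occupied: 360 × 89 = 32,040
  private rental: 120 × 60 = 7200
  social housing: 240 × 76 = 18,240
Adjusted estimate = 57,480 / 720 = 79.8333 → 79.8.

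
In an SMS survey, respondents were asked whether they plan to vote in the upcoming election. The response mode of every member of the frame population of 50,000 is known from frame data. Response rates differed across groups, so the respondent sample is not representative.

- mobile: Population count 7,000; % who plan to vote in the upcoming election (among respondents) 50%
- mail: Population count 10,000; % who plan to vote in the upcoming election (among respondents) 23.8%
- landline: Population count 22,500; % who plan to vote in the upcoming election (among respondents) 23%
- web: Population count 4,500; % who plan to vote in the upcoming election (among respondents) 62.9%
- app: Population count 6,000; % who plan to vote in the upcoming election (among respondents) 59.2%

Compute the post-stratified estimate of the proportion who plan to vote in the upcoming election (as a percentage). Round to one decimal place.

Post-stratification weights by population share, not respondent share:
  mobile: (7,000/50,000) × 50 = 7
  mail: (10,000/50,000) × 23.8 = 4.76
  landline: (22,500/50,000) × 23 = 10.35
  web: (4,500/50,000) × 62.9 = 5.661
  app: (6,000/50,000) × 59.2 = 7.104
Post-stratified estimate = 34.875 → 34.9%.

34.9%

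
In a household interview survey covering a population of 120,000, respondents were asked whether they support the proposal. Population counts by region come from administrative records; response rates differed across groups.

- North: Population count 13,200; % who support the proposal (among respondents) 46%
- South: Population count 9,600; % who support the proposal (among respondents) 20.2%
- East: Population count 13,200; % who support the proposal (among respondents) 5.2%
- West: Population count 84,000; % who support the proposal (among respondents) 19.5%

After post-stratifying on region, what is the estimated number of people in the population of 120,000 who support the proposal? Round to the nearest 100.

25,100

Estimated count per cell = population count × respondent percentage:
  North: 13,200 × 46% = 6072
  South: 9,600 × 20.2% = 1939.2
  East: 13,200 × 5.2% = 686.4
  West: 84,000 × 19.5% = 16,380
Estimated total = 25077.6 → 25,100.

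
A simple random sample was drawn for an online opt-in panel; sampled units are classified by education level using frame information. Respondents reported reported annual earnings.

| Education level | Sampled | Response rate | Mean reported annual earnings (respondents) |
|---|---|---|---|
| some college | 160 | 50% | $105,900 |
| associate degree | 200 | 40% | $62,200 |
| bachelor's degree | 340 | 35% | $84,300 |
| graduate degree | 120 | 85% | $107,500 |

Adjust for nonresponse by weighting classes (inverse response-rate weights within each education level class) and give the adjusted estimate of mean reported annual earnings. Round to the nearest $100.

$86,500

Inverse-response-rate weighting restores each class to its sampled count, so class totals weight by n_sampled:
  some college: 160 × 105,900 = 16,944,000
  associate degree: 200 × 62,200 = 12,440,000
  bachelor's degree: 340 × 84,300 = 28,662,000
  graduate degree: 120 × 107,500 = 12,900,000
Adjusted estimate = 70,946,000 / 820 = 86519.5 → $86,500.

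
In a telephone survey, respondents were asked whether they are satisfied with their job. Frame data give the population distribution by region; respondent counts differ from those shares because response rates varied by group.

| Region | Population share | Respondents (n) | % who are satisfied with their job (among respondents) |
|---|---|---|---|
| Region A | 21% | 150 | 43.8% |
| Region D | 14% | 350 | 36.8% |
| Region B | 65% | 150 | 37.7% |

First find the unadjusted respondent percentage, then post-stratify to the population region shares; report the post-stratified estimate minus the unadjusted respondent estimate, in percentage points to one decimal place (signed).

+0.2 percentage points

Without adjustment, the pooled respondent share is:
  (150/650)×43.8 + (350/650)×36.8 + (150/650)×37.7 = 38.6231%
Post-stratified estimate weights by population shares:
  0.21×43.8 + 0.14×36.8 + 0.65×37.7 = 38.855%
Difference = 38.855 − 38.6231 = 0.2319 pp.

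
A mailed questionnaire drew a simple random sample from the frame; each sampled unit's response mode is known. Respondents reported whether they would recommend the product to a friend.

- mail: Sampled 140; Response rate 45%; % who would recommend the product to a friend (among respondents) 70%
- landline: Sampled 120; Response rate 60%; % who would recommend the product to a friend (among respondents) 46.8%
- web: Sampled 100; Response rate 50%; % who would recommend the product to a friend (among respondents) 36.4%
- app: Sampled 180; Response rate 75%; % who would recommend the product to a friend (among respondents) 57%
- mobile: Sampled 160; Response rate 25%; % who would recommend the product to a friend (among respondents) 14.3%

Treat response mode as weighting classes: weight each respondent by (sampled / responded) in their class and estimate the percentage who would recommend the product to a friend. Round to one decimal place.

45.1%

Inverse-response-rate weighting restores each class to its sampled count, so class totals weight by n_sampled:
  mail: 140 × 70 = 9800
  landline: 120 × 46.8 = 5616
  web: 100 × 36.4 = 3640
  app: 180 × 57 = 10,260
  mobile: 160 × 14.3 = 2288
Adjusted estimate = 31,604 / 700 = 45.1486 → 45.1%.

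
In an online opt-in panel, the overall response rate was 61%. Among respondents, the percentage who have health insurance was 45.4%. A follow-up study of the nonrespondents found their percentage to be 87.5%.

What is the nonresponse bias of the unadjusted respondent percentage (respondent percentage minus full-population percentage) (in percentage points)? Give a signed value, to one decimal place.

Nonresponse fraction = 1 − 0.61 = 0.39.
Bias = (nonresponse fraction) × (respondent percentage − nonrespondent percentage)
     = 0.39 × (45.4 − 87.5) = 0.39 × -42.1 = -16.419.

-16.4 percentage points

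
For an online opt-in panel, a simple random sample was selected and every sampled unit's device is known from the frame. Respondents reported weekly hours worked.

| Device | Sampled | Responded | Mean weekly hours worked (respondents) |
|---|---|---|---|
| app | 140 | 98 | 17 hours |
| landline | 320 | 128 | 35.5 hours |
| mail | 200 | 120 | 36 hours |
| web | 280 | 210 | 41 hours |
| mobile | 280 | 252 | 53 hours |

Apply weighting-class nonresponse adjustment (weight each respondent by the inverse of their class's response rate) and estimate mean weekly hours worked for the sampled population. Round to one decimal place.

Response rates by class: app 98/140 = 70%, landline 128/320 = 40%, mail 120/200 = 60%, web 210/280 = 75%, mobile 252/280 = 90%.
Inverse-response-rate weighting restores each class to its sampled count, so class totals weight by n_sampled:
  app: 140 × 17 = 2380
  landline: 320 × 35.5 = 11,360
  mail: 200 × 36 = 7200
  web: 280 × 41 = 11,480
  mobile: 280 × 53 = 14,840
Adjusted estimate = 47,260 / 1,220 = 38.7377 → 38.7.

38.7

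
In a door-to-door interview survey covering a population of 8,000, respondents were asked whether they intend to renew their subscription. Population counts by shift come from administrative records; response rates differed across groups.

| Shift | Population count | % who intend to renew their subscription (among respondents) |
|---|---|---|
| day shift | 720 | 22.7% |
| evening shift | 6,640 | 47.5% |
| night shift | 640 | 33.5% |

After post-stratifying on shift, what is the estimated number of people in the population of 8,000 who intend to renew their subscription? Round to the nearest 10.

3,530

Estimated count per cell = population count × respondent percentage:
  day shift: 720 × 22.7% = 163.44
  evening shift: 6,640 × 47.5% = 3154
  night shift: 640 × 33.5% = 214.4
Estimated total = 3531.84 → 3,530.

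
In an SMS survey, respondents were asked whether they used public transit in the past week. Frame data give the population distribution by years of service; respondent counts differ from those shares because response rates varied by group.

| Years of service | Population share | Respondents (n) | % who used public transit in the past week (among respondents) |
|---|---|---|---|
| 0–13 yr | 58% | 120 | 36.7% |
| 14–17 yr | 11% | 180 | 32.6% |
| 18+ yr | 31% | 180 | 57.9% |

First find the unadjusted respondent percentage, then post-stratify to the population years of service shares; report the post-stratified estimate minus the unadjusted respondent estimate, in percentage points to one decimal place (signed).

-0.3 percentage points

Unadjusted (pooled respondent) estimate weights by respondent counts:
  (120/480)×36.7 + (180/480)×32.6 + (180/480)×57.9 = 43.1125%
Post-stratifying to population shares instead:
  0.58×36.7 + 0.11×32.6 + 0.31×57.9 = 42.821%
Difference = 42.821 − 43.1125 = -0.2915 pp.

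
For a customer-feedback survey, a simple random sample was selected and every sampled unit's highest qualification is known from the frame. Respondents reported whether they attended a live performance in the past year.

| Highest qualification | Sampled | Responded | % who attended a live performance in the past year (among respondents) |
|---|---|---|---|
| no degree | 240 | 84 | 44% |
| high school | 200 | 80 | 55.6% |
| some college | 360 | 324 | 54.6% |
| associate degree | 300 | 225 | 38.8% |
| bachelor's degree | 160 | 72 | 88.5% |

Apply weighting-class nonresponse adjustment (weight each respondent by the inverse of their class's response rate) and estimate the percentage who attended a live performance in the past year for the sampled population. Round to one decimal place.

Class response rates: no degree 84/240 = 35%, high school 80/200 = 40%, some college 324/360 = 90%, associate degree 225/300 = 75%, bachelor's degree 72/160 = 45%.
Weighting each respondent by the inverse class response rate inflates each class back to its sampled size, so the class weight is n_sampled:
  no degree: 240 × 44 = 10,560
  high school: 200 × 55.6 = 11,120
  some college: 360 × 54.6 = 19,656
  associate degree: 300 × 38.8 = 11,640
  bachelor's degree: 160 × 88.5 = 14,160
Adjusted estimate = 67,136 / 1,260 = 53.2825 → 53.3%.

53.3%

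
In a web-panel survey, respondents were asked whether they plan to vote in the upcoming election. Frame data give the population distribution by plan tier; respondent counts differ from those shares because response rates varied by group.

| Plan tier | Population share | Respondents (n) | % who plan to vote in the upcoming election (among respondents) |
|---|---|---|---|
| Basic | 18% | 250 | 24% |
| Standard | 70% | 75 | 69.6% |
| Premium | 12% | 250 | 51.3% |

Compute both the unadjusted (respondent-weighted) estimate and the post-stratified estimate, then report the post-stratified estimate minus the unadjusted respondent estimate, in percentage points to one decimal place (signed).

Unadjusted (pooled respondent) estimate weights by respondent counts:
  (250/575)×24 + (75/575)×69.6 + (250/575)×51.3 = 41.8174%
Post-stratified estimate weights by population shares:
  0.18×24 + 0.7×69.6 + 0.12×51.3 = 59.196%
Difference = 59.196 − 41.8174 = 17.3786 pp.

+17.4 percentage points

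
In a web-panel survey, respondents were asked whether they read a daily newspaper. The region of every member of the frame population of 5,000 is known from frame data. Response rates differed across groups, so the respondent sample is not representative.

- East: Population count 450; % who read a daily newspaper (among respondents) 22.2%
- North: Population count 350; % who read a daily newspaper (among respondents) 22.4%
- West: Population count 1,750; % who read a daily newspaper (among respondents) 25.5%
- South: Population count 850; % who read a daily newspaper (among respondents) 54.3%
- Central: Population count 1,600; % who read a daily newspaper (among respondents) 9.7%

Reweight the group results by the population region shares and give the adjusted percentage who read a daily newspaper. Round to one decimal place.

24.8%

Reweight to the known region distribution:
  East: (450/5,000) × 22.2 = 1.998
  North: (350/5,000) × 22.4 = 1.568
  West: (1,750/5,000) × 25.5 = 8.925
  South: (850/5,000) × 54.3 = 9.231
  Central: (1,600/5,000) × 9.7 = 3.104
Post-stratified estimate = 24.826 → 24.8%.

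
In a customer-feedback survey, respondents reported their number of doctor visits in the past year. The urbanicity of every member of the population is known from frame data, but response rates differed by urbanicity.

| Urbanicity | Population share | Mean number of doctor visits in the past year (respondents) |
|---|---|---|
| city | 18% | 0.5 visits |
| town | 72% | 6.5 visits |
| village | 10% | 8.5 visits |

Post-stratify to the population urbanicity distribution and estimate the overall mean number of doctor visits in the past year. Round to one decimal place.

5.6

Post-stratification weights by population share, not respondent share:
  city: 0.18 × 0.5 = 0.09
  town: 0.72 × 6.5 = 4.68
  village: 0.1 × 8.5 = 0.85
Post-stratified estimate = 5.62 → 5.6.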